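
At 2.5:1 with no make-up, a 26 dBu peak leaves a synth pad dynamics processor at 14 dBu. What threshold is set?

6 dBu

Let T be the threshold. Output overshoot = (input overshoot)/R, so 14 − T = (26 − T)/2.5.
2.5·(14 − T) = 26 − T → 1.5·T = 35 − 26 = 9.
T = 9/1.5 = 6 dBu.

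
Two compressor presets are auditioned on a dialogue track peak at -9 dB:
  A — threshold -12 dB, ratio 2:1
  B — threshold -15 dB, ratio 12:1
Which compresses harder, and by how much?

A: overshoot 3 dB → output overshoot 1.5 dB → GR 1.5 dB.
B: overshoot 6 dB → output overshoot 0.5 dB → GR 5.5 dB.
B reduces 4 dB more.

B, by 4 dB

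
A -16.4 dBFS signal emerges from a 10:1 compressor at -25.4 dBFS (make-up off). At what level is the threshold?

-26.4 dBFS

Let T be the threshold. Output overshoot = (input overshoot)/R, so -25.4 − T = (-16.4 − T)/10.
10·(-25.4 − T) = -16.4 − T → 9·T = -254 − (-16.4) = -237.6.
T = -237.6/9 = -26.4 dBFS.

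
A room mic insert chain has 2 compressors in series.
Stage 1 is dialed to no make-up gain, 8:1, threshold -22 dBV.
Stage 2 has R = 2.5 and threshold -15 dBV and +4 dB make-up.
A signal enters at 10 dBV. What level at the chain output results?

-14 dBV

Stage 1: overshoot 32 dB → 32/8 = 4 dB → -18 dBV.
Stage 2: -18 dBV is at or below the -15 dBV threshold — no compression; make-up brings it to -14 dBV.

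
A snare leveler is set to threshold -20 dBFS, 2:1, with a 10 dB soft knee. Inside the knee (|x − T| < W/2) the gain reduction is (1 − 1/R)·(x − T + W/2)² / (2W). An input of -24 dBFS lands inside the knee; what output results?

x − T + W/2 = -24 − (-20) + 5 = 1.
GR = (1 − 1/2) × 1² / 20 = 0.5 × 1 / 20 = 0.025 dB.
Output = -24 − 0.025 = -24.025 dBFS.

-24.025 dBFS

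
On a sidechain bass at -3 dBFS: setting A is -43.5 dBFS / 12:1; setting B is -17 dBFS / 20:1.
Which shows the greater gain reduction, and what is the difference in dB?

A, by 23.825 dB

A: overshoot 40.5 dB → output overshoot 3.375 dB → GR 37.125 dB.
B: overshoot 14 dB → output overshoot 0.7 dB → GR 13.3 dB.
A applies 23.825 dB more gain reduction.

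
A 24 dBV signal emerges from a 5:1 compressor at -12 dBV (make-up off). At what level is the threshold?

Gain reduction = 24 − (-12) = 36 dB; output overshoot = GR / (R − 1) = 36 / 4 = 9 dB.
Threshold = output − output overshoot = -12 − 9 = -21 dBV.

-21 dBV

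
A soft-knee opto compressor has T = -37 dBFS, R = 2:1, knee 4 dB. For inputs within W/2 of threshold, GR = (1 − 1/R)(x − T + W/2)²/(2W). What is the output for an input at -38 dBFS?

-38.0625 dBFS

x − T + W/2 = -38 − (-37) + 2 = 1.
GR = (1 − 1/2) × 1² / 8 = 0.5 × 1 / 8 = 0.0625 dB.
Output = -38 − 0.0625 = -38.0625 dBFS.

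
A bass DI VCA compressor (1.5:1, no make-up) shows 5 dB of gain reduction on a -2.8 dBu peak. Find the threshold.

-17.8 dBu

Gain reduction = -2.8 − (-7.8) = 5 dB; output overshoot = GR / (R − 1) = 5 / 0.5 = 10 dB.
Threshold = output − output overshoot = -7.8 − 10 = -17.8 dBu.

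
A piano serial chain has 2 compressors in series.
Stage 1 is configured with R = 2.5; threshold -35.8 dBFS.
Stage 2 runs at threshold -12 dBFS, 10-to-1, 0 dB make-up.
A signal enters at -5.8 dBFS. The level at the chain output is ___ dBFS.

-23.8 dBFS

Stage 1: 30 dB above -35.8 dBFS, reduced 2.5:1 to 12 dB above → -23.8 dBFS.
Stage 2: -23.8 dBFS is at or below the -12 dBFS threshold — no compression; output -23.8 dBFS.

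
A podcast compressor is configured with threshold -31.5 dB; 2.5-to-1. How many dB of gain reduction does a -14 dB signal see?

10.5 dB

The signal is 17.5 dB above threshold.
At 2.5:1, output sits 17.5/2.5 = 7 dB above threshold.
Gain reduction = 17.5 − 7 = 10.5 dB.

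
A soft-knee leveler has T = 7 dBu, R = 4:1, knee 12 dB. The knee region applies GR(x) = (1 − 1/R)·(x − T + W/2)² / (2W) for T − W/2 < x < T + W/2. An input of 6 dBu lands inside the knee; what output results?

5.21875 dBu

x − T + W/2 = 6 − 7 + 6 = 5.
GR = (1 − 1/4) × 5² / 24 = 0.75 × 25 / 24 = 0.78125 dB.
Output = 6 − 0.78125 = 5.21875 dBu.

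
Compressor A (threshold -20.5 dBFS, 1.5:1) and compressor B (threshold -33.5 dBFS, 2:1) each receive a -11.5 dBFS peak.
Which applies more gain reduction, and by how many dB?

A: GR = 9 − 9/1.5 = 3 dB.
B: GR = 22 − 22/2 = 11 dB.
Difference: 8 dB in favour of B.

B, by 8 dB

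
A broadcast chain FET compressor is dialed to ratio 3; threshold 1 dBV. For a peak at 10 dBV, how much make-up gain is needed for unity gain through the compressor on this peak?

6 dB

Overshoot 9 dB → 9/3 = 3 dB after compression, so the compressed level is 1 + 3 = 4 dBV.
Make-up = target − compressed = 10 − 4 = 6 dB.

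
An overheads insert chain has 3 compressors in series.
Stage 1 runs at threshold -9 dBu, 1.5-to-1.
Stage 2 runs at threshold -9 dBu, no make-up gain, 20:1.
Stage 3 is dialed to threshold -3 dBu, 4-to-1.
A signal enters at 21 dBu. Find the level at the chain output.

Stage 1: 21 dBu is 30 dB over -9 dBu; at 1.5:1 that becomes 20 dB over, giving 11 dBu.
Stage 2: 20 dB above -9 dBu, reduced 20:1 to 1 dB above → -8 dBu.
Stage 3: -8 dBu is at or below the -3 dBu threshold — no compression; output -8 dBu.

-8 dBu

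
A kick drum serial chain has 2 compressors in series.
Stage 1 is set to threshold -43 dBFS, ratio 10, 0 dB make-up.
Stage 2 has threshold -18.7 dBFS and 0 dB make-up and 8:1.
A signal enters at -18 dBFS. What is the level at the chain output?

-40.5 dBFS

Stage 1: -18 dBFS is 25 dB over -43 dBFS; at 10:1 that becomes 2.5 dB over, giving -40.5 dBFS.
Stage 2: below threshold (-40.5 ≤ -18.7); passes unchanged; output -40.5 dBFS.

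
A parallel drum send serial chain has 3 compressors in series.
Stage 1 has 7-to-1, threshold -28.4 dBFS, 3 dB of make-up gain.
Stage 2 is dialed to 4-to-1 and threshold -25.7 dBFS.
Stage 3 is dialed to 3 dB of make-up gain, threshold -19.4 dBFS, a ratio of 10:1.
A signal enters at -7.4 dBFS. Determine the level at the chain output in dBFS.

Stage 1: overshoot 21 dB → 21/7 = 3 dB → -25.4 dBFS; +3 dB make-up → -22.4 dBFS.
Stage 2: 3.3 dB above -25.7 dBFS, reduced 4:1 to 0.825 dB above → -24.875 dBFS.
Stage 3: -24.875 dBFS ≤ -19.4 dBFS, so stage 3 doesn't engage; make-up brings it to -21.875 dBFS.

-21.875 dBFS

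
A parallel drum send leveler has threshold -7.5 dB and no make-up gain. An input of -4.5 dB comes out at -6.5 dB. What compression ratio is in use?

3:1

Input overshoot = -4.5 − (-7.5) = 3 dB; output overshoot = -6.5 − (-7.5) = 1 dB.
Ratio = 3 / 1 = 3.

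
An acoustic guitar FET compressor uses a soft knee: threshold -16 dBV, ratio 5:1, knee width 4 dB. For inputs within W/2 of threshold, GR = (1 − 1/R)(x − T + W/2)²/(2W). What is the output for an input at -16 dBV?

-16.4 dBV

x − T + W/2 = -16 − (-16) + 2 = 2.
GR = (1 − 1/5) × 2² / 8 = 0.8 × 4 / 8 = 0.4 dB.
Output = -16 − 0.4 = -16.4 dBV.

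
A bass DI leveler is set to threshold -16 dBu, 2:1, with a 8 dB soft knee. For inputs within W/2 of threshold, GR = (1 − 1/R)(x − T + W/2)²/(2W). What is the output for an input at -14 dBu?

x − T + W/2 = -14 − (-16) + 4 = 6.
GR = (1 − 1/2) × 6² / 16 = 0.5 × 36 / 16 = 1.125 dB.
Output = -14 − 1.125 = -15.125 dBu.

-15.125 dBu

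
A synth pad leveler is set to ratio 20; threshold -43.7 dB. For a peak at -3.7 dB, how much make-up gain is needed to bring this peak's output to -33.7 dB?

Without make-up, output = threshold + overshoot/20 = -43.7 + 2 = -41.7 dB.
Gap to target: 8 dB.

8 dB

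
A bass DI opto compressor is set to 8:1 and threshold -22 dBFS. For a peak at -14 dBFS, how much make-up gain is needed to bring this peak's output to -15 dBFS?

Overshoot 8 dB → 8/8 = 1 dB after compression, so the compressed level is -22 + 1 = -21 dBFS.
Make-up = target − compressed = -15 − (-21) = 6 dB.

6 dB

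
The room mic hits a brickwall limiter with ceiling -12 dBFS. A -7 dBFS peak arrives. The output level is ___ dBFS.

The limiter clamps the peak to its -12 dBFS ceiling.

-12 dBFS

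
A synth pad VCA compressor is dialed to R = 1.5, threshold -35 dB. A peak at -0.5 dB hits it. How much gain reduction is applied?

11.5 dB

-0.5 dB exceeds the threshold by 34.5 dB.
A 1.5:1 ratio leaves 23 dB of that excess.
So the signal is attenuated by 34.5 − 23 = 11.5 dB.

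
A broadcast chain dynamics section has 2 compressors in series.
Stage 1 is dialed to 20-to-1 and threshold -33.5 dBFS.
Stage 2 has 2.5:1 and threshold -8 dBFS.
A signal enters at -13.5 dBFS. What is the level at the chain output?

-32.5 dBFS

Stage 1: overshoot 20 dB → 20/20 = 1 dB → -32.5 dBFS.
Stage 2: -32.5 dBFS ≤ -8 dBFS, so stage 2 doesn't engage; output -32.5 dBFS.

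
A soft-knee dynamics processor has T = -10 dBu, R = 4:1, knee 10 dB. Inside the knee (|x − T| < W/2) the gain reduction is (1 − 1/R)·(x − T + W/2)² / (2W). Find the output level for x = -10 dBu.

-10.9375 dBu

x − T + W/2 = -10 − (-10) + 5 = 5.
GR = (1 − 1/4) × 5² / 20 = 0.75 × 25 / 20 = 0.9375 dB.
Output = -10 − 0.9375 = -10.9375 dBu.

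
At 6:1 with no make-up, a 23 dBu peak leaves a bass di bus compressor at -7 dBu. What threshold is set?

-13 dBu

Let T be the threshold. Output overshoot = (input overshoot)/R, so -7 − T = (23 − T)/6.
6·(-7 − T) = 23 − T → 5·T = -42 − 23 = -65.
T = -65/5 = -13 dBu.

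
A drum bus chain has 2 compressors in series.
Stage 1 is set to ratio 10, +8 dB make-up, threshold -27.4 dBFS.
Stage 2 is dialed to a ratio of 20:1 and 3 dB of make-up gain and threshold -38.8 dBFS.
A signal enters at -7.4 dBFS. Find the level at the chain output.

-34.73 dBFS

Stage 1: -7.4 dBFS is 20 dB over -27.4 dBFS; at 10:1 that becomes 2 dB over, giving -25.4 dBFS; +8 dB make-up → -17.4 dBFS.
Stage 2: overshoot 21.4 dB → 21.4/20 = 1.07 dB → -37.73 dBFS; +3 dB make-up → -34.73 dBFS.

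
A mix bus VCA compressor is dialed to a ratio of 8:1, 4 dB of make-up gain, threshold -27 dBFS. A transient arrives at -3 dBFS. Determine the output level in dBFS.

-20 dBFS

-3 dBFS sits 24 dB over threshold.
At 8:1 the overshoot is divided by 8, leaving 3 dB above threshold.
That puts the output at -24 dBFS; make-up adds 4 dB, giving -20 dBFS.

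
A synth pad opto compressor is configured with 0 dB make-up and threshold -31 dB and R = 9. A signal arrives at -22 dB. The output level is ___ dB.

Overshoot: -22 − (-31) = 9 dB.
9:1 compression reduces that to 9/9 = 1 dB over.
So the level is -31 + 1 = -30 dB.

-30 dB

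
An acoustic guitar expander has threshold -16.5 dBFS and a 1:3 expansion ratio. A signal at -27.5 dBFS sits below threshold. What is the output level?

Below threshold, a 1:3 expander applies gain = (3−1)×(T − x) of attenuation.
(3−1) × 11 = 22 dB, so output = -27.5 − 22 = -49.5 dBFS.

-49.5 dBFS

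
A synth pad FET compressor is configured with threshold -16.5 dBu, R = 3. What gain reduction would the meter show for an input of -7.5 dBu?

6 dB

-7.5 dBu exceeds the threshold by 9 dB.
At 3:1, output sits 9/3 = 3 dB above threshold.
GR = overshoot in − overshoot out = 9 − 3 = 6 dB.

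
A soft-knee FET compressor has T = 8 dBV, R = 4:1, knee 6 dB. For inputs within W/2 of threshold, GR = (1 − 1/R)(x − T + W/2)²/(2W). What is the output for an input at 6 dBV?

x − T + W/2 = 6 − 8 + 3 = 1.
GR = (1 − 1/4) × 1² / 12 = 0.75 × 1 / 12 = 0.0625 dB.
Output = 6 − 0.0625 = 5.9375 dBV.

5.9375 dBV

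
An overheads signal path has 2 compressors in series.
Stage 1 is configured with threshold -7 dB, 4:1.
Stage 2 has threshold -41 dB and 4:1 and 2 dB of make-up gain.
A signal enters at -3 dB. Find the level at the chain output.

Stage 1: overshoot 4 dB → 4/4 = 1 dB → -6 dB.
Stage 2: 35 dB above -41 dB, reduced 4:1 to 8.75 dB above → -32.25 dB; +2 dB make-up → -30.25 dB.

-30.25 dB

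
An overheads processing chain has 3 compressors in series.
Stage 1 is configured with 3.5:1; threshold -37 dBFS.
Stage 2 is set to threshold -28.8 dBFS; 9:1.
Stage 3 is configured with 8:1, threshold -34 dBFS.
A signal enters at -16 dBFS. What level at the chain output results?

Stage 1: -16 dBFS is 21 dB over -37 dBFS; at 3.5:1 that becomes 6 dB over, giving -31 dBFS.
Stage 2: -31 dBFS ≤ -28.8 dBFS, so stage 2 doesn't engage; output -31 dBFS.
Stage 3: 3 dB above -34 dBFS, reduced 8:1 to 0.375 dB above → -33.625 dBFS.

-33.625 dBFS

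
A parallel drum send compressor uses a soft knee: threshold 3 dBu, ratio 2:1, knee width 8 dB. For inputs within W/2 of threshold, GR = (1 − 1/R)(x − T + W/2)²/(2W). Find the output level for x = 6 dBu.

4.46875 dBu

x − T + W/2 = 6 − 3 + 4 = 7.
GR = (1 − 1/2) × 7² / 16 = 0.5 × 49 / 16 = 1.53125 dB.
Output = 6 − 1.53125 = 4.46875 dBu.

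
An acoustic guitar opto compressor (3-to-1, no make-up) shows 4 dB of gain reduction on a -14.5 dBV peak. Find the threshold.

Gain reduction = -14.5 − (-18.5) = 4 dB; output overshoot = GR / (R − 1) = 4 / 2 = 2 dB.
Threshold = output − output overshoot = -18.5 − 2 = -20.5 dBV.

-20.5 dBV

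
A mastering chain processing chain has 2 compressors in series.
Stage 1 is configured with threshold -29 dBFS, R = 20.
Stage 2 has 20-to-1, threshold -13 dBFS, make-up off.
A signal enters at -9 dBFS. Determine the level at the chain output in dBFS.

Stage 1: -9 dBFS is 20 dB over -29 dBFS; at 20:1 that becomes 1 dB over, giving -28 dBFS.
Stage 2: below threshold (-28 ≤ -13); passes unchanged; output -28 dBFS.

-28 dBFS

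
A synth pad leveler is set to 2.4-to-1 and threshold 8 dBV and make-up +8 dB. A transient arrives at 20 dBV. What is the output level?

21 dBV

Overshoot: 20 − 8 = 12 dB.
The 12 dB excess becomes 5 dB after 2.4:1 reduction.
That puts the output at 13 dBV; make-up adds 8 dB, giving 21 dBV.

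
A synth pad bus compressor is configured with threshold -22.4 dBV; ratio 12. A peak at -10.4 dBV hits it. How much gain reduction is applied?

11 dB

-10.4 dBV exceeds the threshold by 12 dB.
A 12:1 ratio leaves 1 dB of that excess.
GR = overshoot in − overshoot out = 12 − 1 = 11 dB.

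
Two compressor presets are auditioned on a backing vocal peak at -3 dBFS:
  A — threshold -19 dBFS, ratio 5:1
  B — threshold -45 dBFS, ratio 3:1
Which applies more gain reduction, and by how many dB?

A: 16 dB over, compressed to 3.2 dB over, so 12.8 dB of GR.
B: 42 dB over, compressed to 14 dB over, so 28 dB of GR.
B applies 15.2 dB more gain reduction.

B, by 15.2 dB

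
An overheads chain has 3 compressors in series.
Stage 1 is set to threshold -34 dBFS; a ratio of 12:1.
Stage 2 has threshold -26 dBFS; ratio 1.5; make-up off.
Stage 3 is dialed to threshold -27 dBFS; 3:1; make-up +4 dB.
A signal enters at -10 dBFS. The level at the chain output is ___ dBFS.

Stage 1: -10 dBFS is 24 dB over -34 dBFS; at 12:1 that becomes 2 dB over, giving -32 dBFS.
Stage 2: below threshold (-32 ≤ -26); passes unchanged; output -32 dBFS.
Stage 3: below threshold (-32 ≤ -27); passes unchanged; make-up brings it to -28 dBFS.

-28 dBFS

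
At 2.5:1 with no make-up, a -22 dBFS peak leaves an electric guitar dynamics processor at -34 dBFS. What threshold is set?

-42 dBFS

Input is 20 dB above T (since output overshoot × R = input overshoot: (-34 − T)·2.5 = -22 − T gives T = -42 dBFS).
Check: -42 + (-22 − (-42))/2.5 = -42 + 8 = -34 dBFS. ✓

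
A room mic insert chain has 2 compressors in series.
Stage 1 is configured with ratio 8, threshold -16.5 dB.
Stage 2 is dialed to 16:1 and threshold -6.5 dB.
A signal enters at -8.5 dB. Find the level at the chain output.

Stage 1: 8 dB above -16.5 dB, reduced 8:1 to 1 dB above → -15.5 dB.
Stage 2: -15.5 dB ≤ -6.5 dB, so stage 2 doesn't engage; output -15.5 dB.

-15.5 dB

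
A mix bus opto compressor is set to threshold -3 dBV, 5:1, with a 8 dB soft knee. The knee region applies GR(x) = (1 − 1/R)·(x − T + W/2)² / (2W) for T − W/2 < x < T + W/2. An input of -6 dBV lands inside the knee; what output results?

-6.05 dBV

x − T + W/2 = -6 − (-3) + 4 = 1.
GR = (1 − 1/5) × 1² / 16 = 0.8 × 1 / 16 = 0.05 dB.
Output = -6 − 0.05 = -6.05 dBV.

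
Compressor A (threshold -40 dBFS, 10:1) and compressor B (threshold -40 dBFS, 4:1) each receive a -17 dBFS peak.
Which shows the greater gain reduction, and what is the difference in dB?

A, by 3.45 dB

A: GR = 23 − 23/10 = 20.7 dB.
B: GR = 23 − 23/4 = 17.25 dB.
A applies 3.45 dB more gain reduction.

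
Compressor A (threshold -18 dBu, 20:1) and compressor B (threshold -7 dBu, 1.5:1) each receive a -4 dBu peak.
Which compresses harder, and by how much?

A: 14 dB over, compressed to 0.7 dB over, so 13.3 dB of GR.
B: 3 dB over, compressed to 2 dB over, so 1 dB of GR.
Difference: 12.3 dB in favour of A.

A, by 12.3 dB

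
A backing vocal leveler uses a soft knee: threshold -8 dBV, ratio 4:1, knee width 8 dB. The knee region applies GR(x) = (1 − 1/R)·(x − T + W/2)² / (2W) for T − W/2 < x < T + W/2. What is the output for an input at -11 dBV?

-11.046875 dBV

x − T + W/2 = -11 − (-8) + 4 = 1.
GR = (1 − 1/4) × 1² / 16 = 0.75 × 1 / 16 = 0.046875 dB.
Output = -11 − 0.046875 = -11.046875 dBV.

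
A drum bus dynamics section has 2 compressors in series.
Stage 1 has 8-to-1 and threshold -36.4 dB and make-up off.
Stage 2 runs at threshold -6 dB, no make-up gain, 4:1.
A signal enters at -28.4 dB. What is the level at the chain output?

Stage 1: 8 dB above -36.4 dB, reduced 8:1 to 1 dB above → -35.4 dB.
Stage 2: -35.4 dB ≤ -6 dB, so stage 2 doesn't engage; output -35.4 dB.

-35.4 dB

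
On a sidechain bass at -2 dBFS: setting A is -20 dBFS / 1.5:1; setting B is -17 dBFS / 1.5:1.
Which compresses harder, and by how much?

A, by 1 dB

A: 18 dB over, compressed to 12 dB over, so 6 dB of GR.
B: 15 dB over, compressed to 10 dB over, so 5 dB of GR.
A applies 1 dB more gain reduction.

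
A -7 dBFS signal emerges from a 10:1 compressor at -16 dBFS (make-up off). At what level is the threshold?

-17 dBFS

Gain reduction = -7 − (-16) = 9 dB; output overshoot = GR / (R − 1) = 9 / 9 = 1 dB.
Threshold = output − output overshoot = -16 − 1 = -17 dBFS.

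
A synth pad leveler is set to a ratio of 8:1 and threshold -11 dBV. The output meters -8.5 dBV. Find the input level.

9 dBV

Post-compression overshoot = -8.5 − (-11) = 2.5 dB.
Undo the ratio: input overshoot = 2.5 × 8 = 20 dB, giving input = 9 dBV.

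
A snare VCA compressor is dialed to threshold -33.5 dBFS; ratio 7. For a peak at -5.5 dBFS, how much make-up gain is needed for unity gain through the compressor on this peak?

24 dB

The peak compresses to -33.5 + 28/7 = -29.5 dBFS.
To reach -5.5 dBFS requires -5.5 − (-29.5) = 24 dB of make-up.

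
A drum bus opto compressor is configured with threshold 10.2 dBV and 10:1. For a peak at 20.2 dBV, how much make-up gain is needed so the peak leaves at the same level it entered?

Without make-up, output = threshold + overshoot/10 = 10.2 + 1 = 11.2 dBV.
Gap to target: 9 dB.

9 dB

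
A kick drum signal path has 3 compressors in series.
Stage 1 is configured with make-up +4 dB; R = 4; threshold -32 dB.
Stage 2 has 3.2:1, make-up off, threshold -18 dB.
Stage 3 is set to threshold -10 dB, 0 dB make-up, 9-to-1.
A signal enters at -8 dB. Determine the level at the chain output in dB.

-22 dB

Stage 1: overshoot 24 dB → 24/4 = 6 dB → -26 dB; +4 dB make-up → -22 dB.
Stage 2: below threshold (-22 ≤ -18); passes unchanged; output -22 dB.
Stage 3: -22 dB is at or below the -10 dB threshold — no compression; output -22 dB.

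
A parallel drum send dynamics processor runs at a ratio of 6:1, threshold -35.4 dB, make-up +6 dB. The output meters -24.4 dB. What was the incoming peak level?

-5.4 dB

Stripping the +6 dB make-up gives -30.4 dB at the gain stage.
That's 5 dB above the -35.4 dB threshold.
Before 6:1 compression the overshoot was 5 × 6 = 30 dB, so input = -35.4 + 30 = -5.4 dB.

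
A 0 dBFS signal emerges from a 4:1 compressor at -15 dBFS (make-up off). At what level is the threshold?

Input is 20 dB above T (since output overshoot × R = input overshoot: (-15 − T)·4 = 0 − T gives T = -20 dBFS).
Check: -20 + (0 − (-20))/4 = -20 + 5 = -15 dBFS. ✓

-20 dBFS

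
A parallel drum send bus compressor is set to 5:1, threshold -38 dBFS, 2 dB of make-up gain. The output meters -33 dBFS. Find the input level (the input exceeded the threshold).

-23 dBFS

Remove make-up: -33 − 2 = -35 dBFS.
That's 3 dB above the -38 dBFS threshold.
Input overshoot = R × output overshoot = 15 dB → input = -38 + 15 = -23 dBFS.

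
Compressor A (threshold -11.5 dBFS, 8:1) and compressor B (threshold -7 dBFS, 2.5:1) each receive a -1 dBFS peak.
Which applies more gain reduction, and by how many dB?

A: 10.5 dB over, compressed to 1.3125 dB over, so 9.1875 dB of GR.
B: 6 dB over, compressed to 2.4 dB over, so 3.6 dB of GR.
A reduces 5.5875 dB more.

A, by 5.5875 dB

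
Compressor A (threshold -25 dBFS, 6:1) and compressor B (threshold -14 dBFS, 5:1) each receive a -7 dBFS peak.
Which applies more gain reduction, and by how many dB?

A, by 9.4 dB

A: 18 dB over, compressed to 3 dB over, so 15 dB of GR.
B: 7 dB over, compressed to 1.4 dB over, so 5.6 dB of GR.
Difference: 9.4 dB in favour of A.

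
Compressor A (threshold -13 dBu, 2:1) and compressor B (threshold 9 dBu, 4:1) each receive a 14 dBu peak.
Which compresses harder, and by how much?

A: 27 dB over, compressed to 13.5 dB over, so 13.5 dB of GR.
B: 5 dB over, compressed to 1.25 dB over, so 3.75 dB of GR.
A applies 9.75 dB more gain reduction.

A, by 9.75 dB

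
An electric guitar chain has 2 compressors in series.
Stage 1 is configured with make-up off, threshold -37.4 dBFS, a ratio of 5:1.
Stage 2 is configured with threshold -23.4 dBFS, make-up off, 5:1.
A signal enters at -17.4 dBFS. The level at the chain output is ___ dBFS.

Stage 1: overshoot 20 dB → 20/5 = 4 dB → -33.4 dBFS.
Stage 2: -33.4 dBFS is at or below the -23.4 dBFS threshold — no compression; output -33.4 dBFS.

-33.4 dBFS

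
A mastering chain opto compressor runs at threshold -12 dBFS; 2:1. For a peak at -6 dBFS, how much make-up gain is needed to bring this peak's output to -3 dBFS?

6 dB

Without make-up, output = threshold + overshoot/2 = -12 + 3 = -9 dBFS.
Gap to target: 6 dB.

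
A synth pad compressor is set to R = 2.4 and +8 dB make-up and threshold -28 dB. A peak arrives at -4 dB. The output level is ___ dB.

-4 dB sits 24 dB over threshold.
At 2.4:1 the overshoot is divided by 2.4, leaving 10 dB above threshold.
So the level is -28 + 10 = -18 dB; make-up adds 8 dB, giving -10 dB.

-10 dB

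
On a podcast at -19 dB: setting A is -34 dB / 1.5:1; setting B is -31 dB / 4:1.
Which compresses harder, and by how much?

A: GR = 15 − 15/1.5 = 5 dB.
B: GR = 12 − 12/4 = 9 dB.
B applies 4 dB more gain reduction.

B, by 4 dB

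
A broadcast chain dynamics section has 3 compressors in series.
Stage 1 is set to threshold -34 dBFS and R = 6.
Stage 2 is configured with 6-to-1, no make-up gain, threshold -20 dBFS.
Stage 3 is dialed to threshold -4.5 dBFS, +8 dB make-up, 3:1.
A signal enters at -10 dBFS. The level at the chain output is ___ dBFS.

-22 dBFS

Stage 1: overshoot 24 dB → 24/6 = 4 dB → -30 dBFS.
Stage 2: -30 dBFS ≤ -20 dBFS, so stage 2 doesn't engage; output -30 dBFS.
Stage 3: below threshold (-30 ≤ -4.5); passes unchanged; make-up brings it to -22 dBFS.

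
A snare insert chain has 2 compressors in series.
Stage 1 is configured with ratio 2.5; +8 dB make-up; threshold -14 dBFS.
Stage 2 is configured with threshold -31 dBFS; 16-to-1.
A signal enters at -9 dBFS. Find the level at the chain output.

Stage 1: -9 dBFS is 5 dB over -14 dBFS; at 2.5:1 that becomes 2 dB over, giving -12 dBFS; +8 dB make-up → -4 dBFS.
Stage 2: overshoot 27 dB → 27/16 = 1.6875 dB → -29.3125 dBFS.

-29.3125 dBFS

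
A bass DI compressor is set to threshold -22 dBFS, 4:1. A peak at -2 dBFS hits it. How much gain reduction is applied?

15 dB

The signal is 20 dB above threshold.
At 4:1, output sits 20/4 = 5 dB above threshold.
GR = overshoot in − overshoot out = 20 − 5 = 15 dB.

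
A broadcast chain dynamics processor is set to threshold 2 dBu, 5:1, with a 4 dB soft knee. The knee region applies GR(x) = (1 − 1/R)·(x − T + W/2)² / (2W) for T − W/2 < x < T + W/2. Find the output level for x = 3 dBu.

x − T + W/2 = 3 − 2 + 2 = 3.
GR = (1 − 1/5) × 3² / 8 = 0.8 × 9 / 8 = 0.9 dB.
Output = 3 − 0.9 = 2.1 dBu.

2.1 dBu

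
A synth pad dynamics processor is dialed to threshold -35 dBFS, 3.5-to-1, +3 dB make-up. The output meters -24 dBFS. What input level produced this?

-7 dBFS

Before make-up, the level was -24 − 3 = -27 dBFS.
That's 8 dB above the -35 dBFS threshold.
Undo the ratio: input overshoot = 8 × 3.5 = 28 dB, giving input = -7 dBFS.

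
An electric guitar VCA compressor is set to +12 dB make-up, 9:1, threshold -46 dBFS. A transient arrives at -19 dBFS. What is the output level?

The input is 27 dB above the -46 dBFS threshold.
The 27 dB excess becomes 3 dB after 9:1 reduction.
Output = -46 + 3 = -43 dBFS; make-up adds 12 dB, giving -31 dBFS.

-31 dBFS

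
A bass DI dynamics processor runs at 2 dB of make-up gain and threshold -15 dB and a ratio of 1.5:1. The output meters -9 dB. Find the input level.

Before make-up, the level was -9 − 2 = -11 dB.
That's 4 dB above the -15 dB threshold.
Before 1.5:1 compression the overshoot was 4 × 1.5 = 6 dB, so input = -15 + 6 = -9 dB.

-9 dB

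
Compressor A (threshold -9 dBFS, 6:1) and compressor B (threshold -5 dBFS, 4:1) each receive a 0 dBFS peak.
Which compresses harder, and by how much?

A: overshoot 9 dB → output overshoot 1.5 dB → GR 7.5 dB.
B: overshoot 5 dB → output overshoot 1.25 dB → GR 3.75 dB.
A reduces 3.75 dB more.

A, by 3.75 dB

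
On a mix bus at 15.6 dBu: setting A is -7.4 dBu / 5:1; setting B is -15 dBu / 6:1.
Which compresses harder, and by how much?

A: GR = 23 − 23/5 = 18.4 dB.
B: GR = 30.6 − 30.6/6 = 25.5 dB.
B applies 7.1 dB more gain reduction.

B, by 7.1 dB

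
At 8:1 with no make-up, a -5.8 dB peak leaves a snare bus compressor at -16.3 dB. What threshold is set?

-17.8 dB

Input is 12 dB above T (since output overshoot × R = input overshoot: (-16.3 − T)·8 = -5.8 − T gives T = -17.8 dB).
Check: -17.8 + (-5.8 − (-17.8))/8 = -17.8 + 1.5 = -16.3 dB. ✓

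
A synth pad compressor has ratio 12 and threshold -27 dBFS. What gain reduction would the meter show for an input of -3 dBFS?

Overshoot = -3 − (-27) = 24 dB.
After 12:1 compression the overshoot becomes 24/12 = 2 dB.
Gain reduction = 24 − 2 = 22 dB.

22 dB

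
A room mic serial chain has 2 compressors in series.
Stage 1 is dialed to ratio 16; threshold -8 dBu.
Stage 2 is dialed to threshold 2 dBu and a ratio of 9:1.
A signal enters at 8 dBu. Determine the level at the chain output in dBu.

Stage 1: 8 dBu is 16 dB over -8 dBu; at 16:1 that becomes 1 dB over, giving -7 dBu.
Stage 2: -7 dBu ≤ 2 dBu, so stage 2 doesn't engage; output -7 dBu.

-7 dBu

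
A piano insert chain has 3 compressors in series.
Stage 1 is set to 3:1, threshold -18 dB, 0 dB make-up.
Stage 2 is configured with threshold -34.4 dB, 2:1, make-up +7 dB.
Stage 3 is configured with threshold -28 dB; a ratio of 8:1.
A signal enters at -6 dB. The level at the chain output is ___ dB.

Stage 1: overshoot 12 dB → 12/3 = 4 dB → -14 dB.
Stage 2: -14 dB is 20.4 dB over -34.4 dB; at 2:1 that becomes 10.2 dB over, giving -24.2 dB; +7 dB make-up → -17.2 dB.
Stage 3: -17.2 dB is 10.8 dB over -28 dB; at 8:1 that becomes 1.35 dB over, giving -26.65 dB.

-26.65 dB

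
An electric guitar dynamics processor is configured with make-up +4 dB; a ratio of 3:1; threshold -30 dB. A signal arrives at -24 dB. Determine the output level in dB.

Overshoot: -24 − (-30) = 6 dB.
At 3:1 the overshoot is divided by 3, leaving 2 dB above threshold.
Output = -30 + 2 = -28 dB; make-up adds 4 dB, giving -24 dB.

-24 dB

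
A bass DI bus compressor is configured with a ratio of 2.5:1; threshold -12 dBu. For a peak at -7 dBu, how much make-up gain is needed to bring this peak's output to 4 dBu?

The peak compresses to -12 + 5/2.5 = -10 dBu.
To reach 4 dBu requires 4 − (-10) = 14 dB of make-up.

14 dB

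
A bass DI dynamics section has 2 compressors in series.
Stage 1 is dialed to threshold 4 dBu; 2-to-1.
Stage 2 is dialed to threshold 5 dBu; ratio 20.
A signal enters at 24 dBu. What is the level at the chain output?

Stage 1: overshoot 20 dB → 20/2 = 10 dB → 14 dBu.
Stage 2: 9 dB above 5 dBu, reduced 20:1 to 0.45 dB above → 5.45 dBu.

5.45 dBu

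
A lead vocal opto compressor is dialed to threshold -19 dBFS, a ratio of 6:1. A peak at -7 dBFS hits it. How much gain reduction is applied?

The signal is 12 dB above threshold.
A 6:1 ratio leaves 2 dB of that excess.
So the signal is attenuated by 12 − 2 = 10 dB.

10 dB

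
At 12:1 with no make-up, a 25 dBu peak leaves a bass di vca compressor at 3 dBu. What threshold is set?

Gain reduction = 25 − 3 = 22 dB; output overshoot = GR / (R − 1) = 22 / 11 = 2 dB.
Threshold = output − output overshoot = 3 − 2 = 1 dBu.

1 dBu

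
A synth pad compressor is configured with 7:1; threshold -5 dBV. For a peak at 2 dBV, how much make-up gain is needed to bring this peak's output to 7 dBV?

11 dB

Overshoot 7 dB → 7/7 = 1 dB after compression, so the compressed level is -5 + 1 = -4 dBV.
Make-up = target − compressed = 7 − (-4) = 11 dB.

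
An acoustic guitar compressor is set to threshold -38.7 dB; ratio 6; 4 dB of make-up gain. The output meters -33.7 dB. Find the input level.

-32.7 dB

Remove make-up: -33.7 − 4 = -37.7 dB.
That's 1 dB above the -38.7 dB threshold.
Before 6:1 compression the overshoot was 1 × 6 = 6 dB, so input = -38.7 + 6 = -32.7 dB.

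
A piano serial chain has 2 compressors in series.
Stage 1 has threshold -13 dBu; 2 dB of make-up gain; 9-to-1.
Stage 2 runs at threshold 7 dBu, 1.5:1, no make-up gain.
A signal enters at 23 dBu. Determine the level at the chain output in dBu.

Stage 1: 23 dBu is 36 dB over -13 dBu; at 9:1 that becomes 4 dB over, giving -9 dBu; +2 dB make-up → -7 dBu.
Stage 2: -7 dBu ≤ 7 dBu, so stage 2 doesn't engage; output -7 dBu.

-7 dBu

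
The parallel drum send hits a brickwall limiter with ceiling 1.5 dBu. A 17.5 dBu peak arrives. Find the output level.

At ∞:1, everything above 1.5 dBu is held at the ceiling.

1.5 dBu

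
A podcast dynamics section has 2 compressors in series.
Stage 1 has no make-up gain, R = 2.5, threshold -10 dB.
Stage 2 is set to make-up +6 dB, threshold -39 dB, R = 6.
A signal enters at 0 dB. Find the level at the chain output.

Stage 1: 10 dB above -10 dB, reduced 2.5:1 to 4 dB above → -6 dB.
Stage 2: 33 dB above -39 dB, reduced 6:1 to 5.5 dB above → -33.5 dB; +6 dB make-up → -27.5 dB.

-27.5 dB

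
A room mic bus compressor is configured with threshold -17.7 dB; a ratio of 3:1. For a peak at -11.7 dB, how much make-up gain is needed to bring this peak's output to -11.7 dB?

Overshoot 6 dB → 6/3 = 2 dB after compression, so the compressed level is -17.7 + 2 = -15.7 dB.
Make-up = target − compressed = -11.7 − (-15.7) = 4 dB.

4 dB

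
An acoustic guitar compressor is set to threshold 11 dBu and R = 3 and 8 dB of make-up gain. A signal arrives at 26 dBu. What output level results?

24 dBu

Overshoot: 26 − 11 = 15 dB.
The 15 dB excess becomes 5 dB after 3:1 reduction.
That puts the output at 16 dBu; make-up adds 8 dB, giving 24 dBu.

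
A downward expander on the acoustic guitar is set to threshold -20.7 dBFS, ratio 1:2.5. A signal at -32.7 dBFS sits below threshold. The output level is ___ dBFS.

The input is 12 dB below the -20.7 dBFS threshold.
A 1:2.5 expander multiplies undershoot by 2.5: 12 × 2.5 = 30 dB below threshold.
Output = -20.7 − 30 = -50.7 dBFS.

-50.7 dBFS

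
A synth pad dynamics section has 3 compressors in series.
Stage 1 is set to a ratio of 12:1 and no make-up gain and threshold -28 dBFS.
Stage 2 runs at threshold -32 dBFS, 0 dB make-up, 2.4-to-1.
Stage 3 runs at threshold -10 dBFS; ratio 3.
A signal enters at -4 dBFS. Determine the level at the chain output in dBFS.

-29.5 dBFS

Stage 1: overshoot 24 dB → 24/12 = 2 dB → -26 dBFS.
Stage 2: 6 dB above -32 dBFS, reduced 2.4:1 to 2.5 dB above → -29.5 dBFS.
Stage 3: -29.5 dBFS ≤ -10 dBFS, so stage 3 doesn't engage; output -29.5 dBFS.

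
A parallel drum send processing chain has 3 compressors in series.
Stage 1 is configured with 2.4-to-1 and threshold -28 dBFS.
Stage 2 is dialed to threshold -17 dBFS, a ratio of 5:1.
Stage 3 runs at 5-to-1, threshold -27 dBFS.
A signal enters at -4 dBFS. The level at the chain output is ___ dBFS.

Stage 1: overshoot 24 dB → 24/2.4 = 10 dB → -18 dBFS.
Stage 2: below threshold (-18 ≤ -17); passes unchanged; output -18 dBFS.
Stage 3: 9 dB above -27 dBFS, reduced 5:1 to 1.8 dB above → -25.2 dBFS.

-25.2 dBFS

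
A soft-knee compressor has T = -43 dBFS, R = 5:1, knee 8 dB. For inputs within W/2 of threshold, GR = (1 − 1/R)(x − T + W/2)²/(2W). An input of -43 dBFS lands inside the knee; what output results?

x − T + W/2 = -43 − (-43) + 4 = 4.
GR = (1 − 1/5) × 4² / 16 = 0.8 × 16 / 16 = 0.8 dB.
Output = -43 − 0.8 = -43.8 dBFS.

-43.8 dBFS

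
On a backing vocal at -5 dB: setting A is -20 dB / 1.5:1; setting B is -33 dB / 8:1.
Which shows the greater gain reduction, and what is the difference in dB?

A: 15 dB over, compressed to 10 dB over, so 5 dB of GR.
B: 28 dB over, compressed to 3.5 dB over, so 24.5 dB of GR.
Difference: 19.5 dB in favour of B.

B, by 19.5 dB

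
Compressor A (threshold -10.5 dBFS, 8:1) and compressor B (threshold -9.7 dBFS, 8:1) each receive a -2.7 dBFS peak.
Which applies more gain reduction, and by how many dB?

A: overshoot 7.8 dB → output overshoot 0.975 dB → GR 6.825 dB.
B: overshoot 7 dB → output overshoot 0.875 dB → GR 6.125 dB.
A reduces 0.7 dB more.

A, by 0.7 dB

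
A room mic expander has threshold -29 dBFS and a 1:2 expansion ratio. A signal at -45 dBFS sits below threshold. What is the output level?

The input is 16 dB below the -29 dBFS threshold.
A 1:2 expander multiplies undershoot by 2: 16 × 2 = 32 dB below threshold.
Output = -29 − 32 = -61 dBFS.

-61 dBFS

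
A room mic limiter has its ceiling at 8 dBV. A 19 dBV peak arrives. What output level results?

A brickwall limiter is an ∞:1 compressor: any input above the ceiling is clamped to 8 dBV.

8 dBV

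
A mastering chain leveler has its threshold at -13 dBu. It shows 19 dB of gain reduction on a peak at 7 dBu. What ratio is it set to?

Input overshoot = 7 − (-13) = 20 dB.
Output overshoot = 20 − 19 = 1 dB.
Ratio = input overshoot / output overshoot = 20 / 1 = 20.

20:1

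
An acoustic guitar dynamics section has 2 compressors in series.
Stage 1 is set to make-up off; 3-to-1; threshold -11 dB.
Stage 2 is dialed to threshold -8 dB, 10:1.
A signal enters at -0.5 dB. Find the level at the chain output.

-7.95 dB

Stage 1: -0.5 dB is 10.5 dB over -11 dB; at 3:1 that becomes 3.5 dB over, giving -7.5 dB.
Stage 2: -7.5 dB is 0.5 dB over -8 dB; at 10:1 that becomes 0.05 dB over, giving -7.95 dB.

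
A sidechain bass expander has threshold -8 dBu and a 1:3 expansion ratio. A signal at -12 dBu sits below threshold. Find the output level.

The input is 4 dB below the -8 dBu threshold.
A 1:3 expander multiplies undershoot by 3: 4 × 3 = 12 dB below threshold.
Output = -8 − 12 = -20 dBu.

-20 dBu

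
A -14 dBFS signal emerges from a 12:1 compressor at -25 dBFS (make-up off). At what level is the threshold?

Gain reduction = -14 − (-25) = 11 dB; output overshoot = GR / (R − 1) = 11 / 11 = 1 dB.
Threshold = output − output overshoot = -25 − 1 = -26 dBFS.

-26 dBFS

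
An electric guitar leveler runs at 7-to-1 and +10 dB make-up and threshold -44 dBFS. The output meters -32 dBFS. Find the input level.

-30 dBFS

Remove make-up: -32 − 10 = -42 dBFS.
The compressed level sits -42 − (-44) = 2 dB over threshold.
Input overshoot = R × output overshoot = 14 dB → input = -44 + 14 = -30 dBFS.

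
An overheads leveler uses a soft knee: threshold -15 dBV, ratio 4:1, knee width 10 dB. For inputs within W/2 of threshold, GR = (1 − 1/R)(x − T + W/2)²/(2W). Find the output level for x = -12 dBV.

x − T + W/2 = -12 − (-15) + 5 = 8.
GR = (1 − 1/4) × 8² / 20 = 0.75 × 64 / 20 = 2.4 dB.
Output = -12 − 2.4 = -14.4 dBV.

-14.4 dBV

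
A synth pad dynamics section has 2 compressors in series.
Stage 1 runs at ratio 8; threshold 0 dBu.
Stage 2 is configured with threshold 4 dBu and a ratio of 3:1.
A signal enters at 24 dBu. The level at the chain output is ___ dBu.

Stage 1: overshoot 24 dB → 24/8 = 3 dB → 3 dBu.
Stage 2: 3 dBu is at or below the 4 dBu threshold — no compression; output 3 dBu.

3 dBu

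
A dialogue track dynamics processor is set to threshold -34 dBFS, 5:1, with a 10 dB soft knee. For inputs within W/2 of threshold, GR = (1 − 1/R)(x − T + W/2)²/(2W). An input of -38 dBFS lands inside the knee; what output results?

-38.04 dBFS

x − T + W/2 = -38 − (-34) + 5 = 1.
GR = (1 − 1/5) × 1² / 20 = 0.8 × 1 / 20 = 0.04 dB.
Output = -38 − 0.04 = -38.04 dBFS.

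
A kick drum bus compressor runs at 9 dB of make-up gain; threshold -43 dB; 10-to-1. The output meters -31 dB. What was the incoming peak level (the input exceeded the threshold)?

-13 dB

Before make-up, the level was -31 − 9 = -40 dB.
Post-compression overshoot = -40 − (-43) = 3 dB.
Input overshoot = R × output overshoot = 30 dB → input = -43 + 30 = -13 dB.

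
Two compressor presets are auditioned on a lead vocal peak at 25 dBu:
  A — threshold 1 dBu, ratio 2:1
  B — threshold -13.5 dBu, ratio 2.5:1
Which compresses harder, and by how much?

A: overshoot 24 dB → output overshoot 12 dB → GR 12 dB.
B: overshoot 38.5 dB → output overshoot 15.4 dB → GR 23.1 dB.
B reduces 11.1 dB more.

B, by 11.1 dB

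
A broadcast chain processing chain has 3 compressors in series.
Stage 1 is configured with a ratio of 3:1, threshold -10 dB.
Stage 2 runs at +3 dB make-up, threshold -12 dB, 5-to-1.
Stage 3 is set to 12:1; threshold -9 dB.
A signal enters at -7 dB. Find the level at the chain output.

Stage 1: overshoot 3 dB → 3/3 = 1 dB → -9 dB.
Stage 2: overshoot 3 dB → 3/5 = 0.6 dB → -11.4 dB; +3 dB make-up → -8.4 dB.
Stage 3: overshoot 0.6 dB → 0.6/12 = 0.05 dB → -8.95 dB.

-8.95 dB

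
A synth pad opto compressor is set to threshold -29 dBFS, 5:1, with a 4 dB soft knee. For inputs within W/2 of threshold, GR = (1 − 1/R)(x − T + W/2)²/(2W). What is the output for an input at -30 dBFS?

x − T + W/2 = -30 − (-29) + 2 = 1.
GR = (1 − 1/5) × 1² / 8 = 0.8 × 1 / 8 = 0.1 dB.
Output = -30 − 0.1 = -30.1 dBFS.

-30.1 dBFS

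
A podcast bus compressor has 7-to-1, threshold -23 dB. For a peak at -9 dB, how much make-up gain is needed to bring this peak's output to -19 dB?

Without make-up, output = threshold + overshoot/7 = -23 + 2 = -21 dB.
Gap to target: 2 dB.

2 dB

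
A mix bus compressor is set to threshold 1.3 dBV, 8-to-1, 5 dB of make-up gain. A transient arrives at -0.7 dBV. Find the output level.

-0.7 dBV is 2 dB below the 1.3 dBV threshold, so no gain reduction is applied.
Make-up gain adds 5 dB: -0.7 + 5 = 4.3 dBV.

4.3 dBV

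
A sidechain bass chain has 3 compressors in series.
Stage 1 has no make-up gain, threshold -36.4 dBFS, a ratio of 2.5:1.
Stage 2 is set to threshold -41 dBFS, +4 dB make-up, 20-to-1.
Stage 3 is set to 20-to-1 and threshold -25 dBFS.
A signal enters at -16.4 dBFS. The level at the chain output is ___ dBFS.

-36.37 dBFS

Stage 1: overshoot 20 dB → 20/2.5 = 8 dB → -28.4 dBFS.
Stage 2: overshoot 12.6 dB → 12.6/20 = 0.63 dB → -40.37 dBFS; +4 dB make-up → -36.37 dBFS.
Stage 3: -36.37 dBFS ≤ -25 dBFS, so stage 3 doesn't engage; output -36.37 dBFS.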